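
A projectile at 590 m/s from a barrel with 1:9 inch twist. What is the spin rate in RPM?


twist_m = 9*0.0254 = 0.2286 m
spin = v/twist = 590/0.2286 = 2580.927 rev/s
RPM = spin*60 = 2580.927*60 ≈ 154856 RPM

154856 RPM


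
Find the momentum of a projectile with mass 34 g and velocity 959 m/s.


p = m*v = 0.034*959 = 32.61 kg·m/s

32.61 kg·m/s


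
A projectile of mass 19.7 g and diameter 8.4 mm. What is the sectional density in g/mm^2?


SD = m/d^2 = 19.7/8.4^2 = 0.2792 g/mm^2

0.2792 g/mm^2


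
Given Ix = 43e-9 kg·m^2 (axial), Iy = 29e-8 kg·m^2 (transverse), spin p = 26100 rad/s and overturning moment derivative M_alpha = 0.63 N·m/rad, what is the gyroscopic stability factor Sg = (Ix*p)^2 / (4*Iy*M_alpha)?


Sg = Ix^2 * p^2 / (4 * Iy * M_alpha) = (43e-9)^2 * 26100^2 / (4 * 29e-8 * 0.63) = 1.724

1.724


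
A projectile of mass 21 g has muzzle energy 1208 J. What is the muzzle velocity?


v = sqrt(2*E/m) = sqrt(2*1208/0.021) = 339.2 m/s

339.2 m/s


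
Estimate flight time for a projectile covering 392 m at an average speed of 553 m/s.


t = d/v = 392/553 = 0.7089 s

0.7089 s


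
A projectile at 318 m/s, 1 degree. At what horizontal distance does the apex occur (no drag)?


R = v0^2*sin(2*theta)/g = 318^2*sin(2*1°)/9.81 = 359.753 m
apex_dist = R/2 = 359.753/2 = 179.9 m

179.9 m


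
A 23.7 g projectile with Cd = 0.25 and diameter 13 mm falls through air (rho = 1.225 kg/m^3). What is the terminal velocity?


A = pi*(d/2)^2 = pi*(13/2000)^2 = 1.32732e-04 m^2
vt = sqrt(2mg/(Cd*rho*A)) = sqrt(2*0.0237*9.81/(0.25 * 1.225 * 1.32732e-04)) = 107 m/s

107 m/s


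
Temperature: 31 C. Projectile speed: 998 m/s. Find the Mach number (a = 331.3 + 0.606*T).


a = 331.3 + 0.606*(31) = 350.086 m/s
M = v/a = 998/350.086 = 2.851

2.851


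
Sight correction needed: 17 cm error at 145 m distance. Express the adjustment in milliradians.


1 mrad subtends 1 cm per 10 m of range, so adj = error_cm / (dist_m / 10) = 17 / (145/10) = 1.172 mrad

1.172 mrad


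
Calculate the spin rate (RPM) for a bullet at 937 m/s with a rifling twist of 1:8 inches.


twist_m = 8*0.0254 = 0.2032 m
spin = v/twist = 937/0.2032 = 4611.22 rev/s
RPM = spin*60 = 4611.22*60 ≈ 276673 RPM

276673 RPM


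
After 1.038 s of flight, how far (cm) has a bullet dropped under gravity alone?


drop = 0.5*g*t^2 = 0.5*9.81*1.038^2 = 5.28486 m ≈ 528.5 cm

528.5 cm


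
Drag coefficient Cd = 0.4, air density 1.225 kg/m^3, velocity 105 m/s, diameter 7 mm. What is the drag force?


A = pi*(d/2)^2 = pi*(7/2000)^2 = 3.84845e-05 m^2
Fd = 0.5*Cd*rho*A*v^2 = 0.5*0.4*1.225*3.84845e-05*105^2 = 0.104 N

0.104 N


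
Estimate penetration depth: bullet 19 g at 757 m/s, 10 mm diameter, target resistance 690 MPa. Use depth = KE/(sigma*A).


A = pi*(d/2)^2 = pi*(10/2)^2 = 78.5398 mm^2
E = 0.5*m*v^2 = 0.5*0.019*757^2 = 5443.97 J
depth = E/(sigma*A) = 5443.97 J / (690 MPa * 78.5398 mm^2) = 5443.97/(690 * 78.5398) m = 0.100456 m ≈ 100.5 mm

100.5 mm


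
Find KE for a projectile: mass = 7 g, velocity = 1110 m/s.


E = 0.5*m*v^2 = 0.5*0.007*1110^2 = 4312 J

4312 J


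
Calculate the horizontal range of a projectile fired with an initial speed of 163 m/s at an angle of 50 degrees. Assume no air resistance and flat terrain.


R = v0^2 * sin(2*theta) / g = 163^2 * sin(2*50°) / 9.81 = 2667 m

2667 m


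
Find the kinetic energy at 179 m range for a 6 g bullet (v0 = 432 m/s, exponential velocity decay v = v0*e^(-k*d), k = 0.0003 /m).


v = v0*exp(-k*d) = 432*exp(-0.0003*179) = 409.413 m/s
E = 0.5*m*v^2 = 0.5*0.006*409.413^2 = 502.9 J

502.9 J


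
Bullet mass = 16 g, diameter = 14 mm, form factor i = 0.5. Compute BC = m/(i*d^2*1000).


BC = m/(i*d^2*1000) = 16/(0.5 * 14^2 * 1000) = 0.0001633

0.0001633


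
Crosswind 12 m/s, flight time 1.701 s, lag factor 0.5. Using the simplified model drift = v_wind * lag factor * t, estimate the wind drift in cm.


drift = v_wind * lag * t = 12 * 0.5 * 1.701 = 10.206 m ≈ 1021 cm

1021 cm


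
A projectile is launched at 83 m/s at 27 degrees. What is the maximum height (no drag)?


H = (v0*sin(theta))^2 / (2g) = (83*sin(27°))^2 / (2*9.81) = 72.37 m

72.37 m


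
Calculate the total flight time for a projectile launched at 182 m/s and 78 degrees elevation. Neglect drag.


T = 2*v0*sin(theta)/g = 2*182*sin(78°)/9.81 = 36.29 s

36.29 s


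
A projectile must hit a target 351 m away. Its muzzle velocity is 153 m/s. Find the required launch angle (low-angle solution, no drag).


sin(2*theta) = R*g/v0^2 = 351*9.81/153^2 = 0.147093, theta = arcsin(0.147093)/2 = 4.229°

4.229 degrees


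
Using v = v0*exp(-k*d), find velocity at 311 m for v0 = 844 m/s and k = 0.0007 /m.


v = v0*exp(-k*d) = 844*exp(-0.0007*311) = 678.9 m/s

678.9 m/s


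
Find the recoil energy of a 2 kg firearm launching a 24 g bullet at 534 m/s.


v_r = m_p*v_p/m_gun = 0.024*534/2 = 6.408 m/s, E_r = 0.5*m_gun*v_r^2 = 0.5*2*6.408^2 = 41.06 J

41.06 J


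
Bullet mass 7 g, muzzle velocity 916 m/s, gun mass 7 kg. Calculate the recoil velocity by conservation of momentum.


v_recoil = m_p * v_p / m_gun = 0.007 * 916 / 7 = 0.916 m/s

0.916 m/s


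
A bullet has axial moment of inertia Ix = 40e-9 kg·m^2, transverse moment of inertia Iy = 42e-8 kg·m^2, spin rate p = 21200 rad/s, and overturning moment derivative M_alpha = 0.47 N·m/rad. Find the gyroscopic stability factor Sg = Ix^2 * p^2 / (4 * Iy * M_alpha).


Sg = Ix^2 * p^2 / (4 * Iy * M_alpha) = (40e-9)^2 * 21200^2 / (4 * 42e-8 * 0.47) = 0.9107

0.9107


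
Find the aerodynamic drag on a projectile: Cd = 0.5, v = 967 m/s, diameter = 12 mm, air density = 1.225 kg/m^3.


A = pi*(d/2)^2 = pi*(12/2000)^2 = 1.13097e-04 m^2
Fd = 0.5*Cd*rho*A*v^2 = 0.5*0.5*1.225*1.13097e-04*967^2 = 32.39 N

32.39 N


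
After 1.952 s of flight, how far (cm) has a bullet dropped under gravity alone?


drop = 0.5*g*t^2 = 0.5*9.81*1.952^2 = 18.6895 m ≈ 1869 cm

1869 cm


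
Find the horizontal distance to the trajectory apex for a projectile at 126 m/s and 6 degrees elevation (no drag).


R = v0^2*sin(2*theta)/g = 126^2*sin(2*6°)/9.81 = 336.474 m
apex_dist = R/2 = 336.474/2 = 168.2 m

168.2 m


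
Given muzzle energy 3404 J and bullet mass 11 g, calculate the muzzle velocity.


v = sqrt(2*E/m) = sqrt(2*3404/0.011) = 786.7 m/s

786.7 m/s


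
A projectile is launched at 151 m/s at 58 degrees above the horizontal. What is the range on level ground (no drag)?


R = v0^2 * sin(2*theta) / g = 151^2 * sin(2*58°) / 9.81 = 2089 m

2089 m


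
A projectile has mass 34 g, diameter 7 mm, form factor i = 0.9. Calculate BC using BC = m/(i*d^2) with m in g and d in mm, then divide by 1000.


BC = m/(i*d^2*1000) = 34/(0.9 * 7^2 * 1000) = 0.000771

0.000771


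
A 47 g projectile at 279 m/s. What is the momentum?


p = m*v = 0.047*279 = 13.11 kg·m/s

13.11 kg·m/s


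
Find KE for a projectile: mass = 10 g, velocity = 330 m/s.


E = 0.5*m*v^2 = 0.5*0.01*330^2 = 544.5 J

544.5 J


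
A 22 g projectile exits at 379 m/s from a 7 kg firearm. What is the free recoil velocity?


v_recoil = m_p * v_p / m_gun = 0.022 * 379 / 7 = 1.191 m/s

1.191 m/s


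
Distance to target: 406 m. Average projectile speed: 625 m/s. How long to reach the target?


t = d/v = 406/625 = 0.6496 s

0.6496 s


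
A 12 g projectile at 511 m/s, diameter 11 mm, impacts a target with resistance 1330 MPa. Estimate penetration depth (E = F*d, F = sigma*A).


A = pi*(d/2)^2 = pi*(11/2)^2 = 95.0332 mm^2
E = 0.5*m*v^2 = 0.5*0.012*511^2 = 1566.73 J
depth = E/(sigma*A) = 1566.73 J / (1330 MPa * 95.0332 mm^2) = 1566.73/(1330 * 95.0332) m = 0.0123956 m ≈ 12.4 mm

12.4 mm


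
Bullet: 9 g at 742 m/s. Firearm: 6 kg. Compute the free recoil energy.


v_r = m_p*v_p/m_gun = 0.009*742/6 = 1.113 m/s, E_r = 0.5*m_gun*v_r^2 = 0.5*6*1.113^2 = 3.716 J

3.716 J


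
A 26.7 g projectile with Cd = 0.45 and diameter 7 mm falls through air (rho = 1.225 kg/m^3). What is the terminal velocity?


A = pi*(d/2)^2 = pi*(7/2000)^2 = 3.84845e-05 m^2
vt = sqrt(2mg/(Cd*rho*A)) = sqrt(2*0.0267*9.81/(0.45 * 1.225 * 3.84845e-05)) = 157.1 m/s

157.1 m/s


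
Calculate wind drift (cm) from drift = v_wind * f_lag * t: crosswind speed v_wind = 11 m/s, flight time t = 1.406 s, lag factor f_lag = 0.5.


drift = v_wind * lag * t = 11 * 0.5 * 1.406 = 7.733 m ≈ 773.3 cm

773.3 cm


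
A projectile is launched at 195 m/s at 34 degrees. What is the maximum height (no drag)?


H = (v0*sin(theta))^2 / (2g) = (195*sin(34°))^2 / (2*9.81) = 606 m

606 m


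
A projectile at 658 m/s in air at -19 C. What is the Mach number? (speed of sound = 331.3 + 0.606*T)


a = 331.3 + 0.606*(-19) = 319.786 m/s
M = v/a = 658/319.786 = 2.058

2.058


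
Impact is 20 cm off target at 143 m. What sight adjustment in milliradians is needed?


1 mrad subtends 1 cm per 10 m of range, so adj = error_cm / (dist_m / 10) = 20 / (143/10) = 1.399 mrad

1.399 mrad


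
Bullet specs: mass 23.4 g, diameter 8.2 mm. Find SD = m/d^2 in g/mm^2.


SD = m/d^2 = 23.4/8.2^2 = 0.348 g/mm^2

0.348 g/mm^2


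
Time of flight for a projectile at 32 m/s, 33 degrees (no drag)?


T = 2*v0*sin(theta)/g = 2*32*sin(33°)/9.81 = 3.553 s

3.553 s


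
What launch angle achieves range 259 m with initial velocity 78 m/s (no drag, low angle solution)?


sin(2*theta) = R*g/v0^2 = 259*9.81/78^2 = 0.417618, theta = arcsin(0.417618)/2 = 12.34°

12.34 degrees


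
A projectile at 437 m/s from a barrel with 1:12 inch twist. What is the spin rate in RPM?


twist_m = 12*0.0254 = 0.3048 m
spin = v/twist = 437/0.3048 = 1433.727 rev/s
RPM = spin*60 = 1433.727*60 ≈ 86024 RPM

86024 RPM


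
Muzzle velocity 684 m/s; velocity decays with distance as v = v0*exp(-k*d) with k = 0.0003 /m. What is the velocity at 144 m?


v = v0*exp(-k*d) = 684*exp(-0.0003*144) = 655.1 m/s

655.1 m/s


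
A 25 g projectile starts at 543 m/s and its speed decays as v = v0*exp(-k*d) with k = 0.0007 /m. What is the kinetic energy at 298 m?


v = v0*exp(-k*d) = 543*exp(-0.0007*298) = 440.764 m/s
E = 0.5*m*v^2 = 0.5*0.025*440.764^2 = 2428 J

2428 J


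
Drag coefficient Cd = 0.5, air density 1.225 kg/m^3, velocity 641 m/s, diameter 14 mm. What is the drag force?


A = pi*(d/2)^2 = pi*(14/2000)^2 = 1.53938e-04 m^2
Fd = 0.5*Cd*rho*A*v^2 = 0.5*0.5*1.225*1.53938e-04*641^2 = 19.37 N

19.37 N


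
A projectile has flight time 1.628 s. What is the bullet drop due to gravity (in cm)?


drop = 0.5*g*t^2 = 0.5*9.81*1.628^2 = 13.0001 m ≈ 1300 cm

1300 cm


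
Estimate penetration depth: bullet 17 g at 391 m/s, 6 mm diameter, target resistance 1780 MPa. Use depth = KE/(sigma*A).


A = pi*(d/2)^2 = pi*(6/2)^2 = 28.2743 mm^2
E = 0.5*m*v^2 = 0.5*0.017*391^2 = 1299.49 J
depth = E/(sigma*A) = 1299.49 J / (1780 MPa * 28.2743 mm^2) = 1299.49/(1780 * 28.2743) m = 0.0258202 m ≈ 25.82 mm

25.82 mm


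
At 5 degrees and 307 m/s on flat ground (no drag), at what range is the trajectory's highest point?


R = v0^2*sin(2*theta)/g = 307^2*sin(2*5°)/9.81 = 1668.31 m
apex_dist = R/2 = 1668.31/2 = 834.2 m

834.2 m


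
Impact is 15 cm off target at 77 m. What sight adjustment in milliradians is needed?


1 mrad subtends 1 cm per 10 m of range, so adj = error_cm / (dist_m / 10) = 15 / (77/10) = 1.948 mrad

1.948 mrad


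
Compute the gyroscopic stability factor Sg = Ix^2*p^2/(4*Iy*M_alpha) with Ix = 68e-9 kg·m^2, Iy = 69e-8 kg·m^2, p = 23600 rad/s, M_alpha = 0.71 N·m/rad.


Sg = Ix^2 * p^2 / (4 * Iy * M_alpha) = (68e-9)^2 * 23600^2 / (4 * 69e-8 * 0.71) = 1.314

1.314


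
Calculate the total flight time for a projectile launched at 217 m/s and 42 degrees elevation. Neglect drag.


T = 2*v0*sin(theta)/g = 2*217*sin(42°)/9.81 = 29.6 s

29.6 s


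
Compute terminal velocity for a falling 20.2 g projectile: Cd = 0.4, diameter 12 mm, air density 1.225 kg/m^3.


A = pi*(d/2)^2 = pi*(12/2000)^2 = 1.13097e-04 m^2
vt = sqrt(2mg/(Cd*rho*A)) = sqrt(2*0.0202*9.81/(0.4 * 1.225 * 1.13097e-04)) = 84.57 m/s

84.57 m/s


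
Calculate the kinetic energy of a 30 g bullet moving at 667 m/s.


E = 0.5*m*v^2 = 0.5*0.03*667^2 = 6673 J

6673 J


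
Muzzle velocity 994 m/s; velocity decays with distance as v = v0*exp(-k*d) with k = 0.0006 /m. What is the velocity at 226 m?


v = v0*exp(-k*d) = 994*exp(-0.0006*226) = 868 m/s

868 m/s


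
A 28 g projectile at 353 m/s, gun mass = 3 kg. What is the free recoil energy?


v_r = m_p*v_p/m_gun = 0.028*353/3 = 3.29467 m/s, E_r = 0.5*m_gun*v_r^2 = 0.5*3*3.29467^2 = 16.28 J

16.28 J


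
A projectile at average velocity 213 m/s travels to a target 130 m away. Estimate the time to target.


t = d/v = 130/213 = 0.6103 s

0.6103 s


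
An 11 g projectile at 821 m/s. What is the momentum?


p = m*v = 0.011*821 = 9.031 kg·m/s

9.031 kg·m/s


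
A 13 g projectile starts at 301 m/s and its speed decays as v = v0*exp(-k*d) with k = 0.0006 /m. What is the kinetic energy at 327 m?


v = v0*exp(-k*d) = 301*exp(-0.0006*327) = 247.376 m/s
E = 0.5*m*v^2 = 0.5*0.013*247.376^2 = 397.8 J

397.8 J


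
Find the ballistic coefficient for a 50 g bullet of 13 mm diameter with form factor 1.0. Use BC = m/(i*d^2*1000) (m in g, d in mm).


BC = m/(i*d^2*1000) = 50/(1.0 * 13^2 * 1000) = 0.0002959

0.0002959


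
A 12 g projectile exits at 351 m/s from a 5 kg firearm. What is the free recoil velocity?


v_recoil = m_p * v_p / m_gun = 0.012 * 351 / 5 = 0.8424 m/s

0.8424 m/s


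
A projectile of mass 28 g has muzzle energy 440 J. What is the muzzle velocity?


v = sqrt(2*E/m) = sqrt(2*440/0.028) = 177.3 m/s

177.3 m/s


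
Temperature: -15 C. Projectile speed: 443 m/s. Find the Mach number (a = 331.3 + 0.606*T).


a = 331.3 + 0.606*(-15) = 322.21 m/s
M = v/a = 443/322.21 = 1.375

1.375


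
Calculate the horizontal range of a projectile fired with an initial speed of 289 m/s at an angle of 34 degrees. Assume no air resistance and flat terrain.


R = v0^2 * sin(2*theta) / g = 289^2 * sin(2*34°) / 9.81 = 7894 m

7894 m


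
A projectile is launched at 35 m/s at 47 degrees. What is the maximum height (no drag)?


H = (v0*sin(theta))^2 / (2g) = (35*sin(47°))^2 / (2*9.81) = 33.4 m

33.4 m


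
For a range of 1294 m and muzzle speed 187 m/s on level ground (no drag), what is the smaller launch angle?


sin(2*theta) = R*g/v0^2 = 1294*9.81/187^2 = 0.363011, theta = arcsin(0.363011)/2 = 10.64°

10.64 degrees


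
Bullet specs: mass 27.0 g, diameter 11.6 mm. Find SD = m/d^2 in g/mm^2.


SD = m/d^2 = 27.0/11.6^2 = 0.2007 g/mm^2

0.2007 g/mm^2


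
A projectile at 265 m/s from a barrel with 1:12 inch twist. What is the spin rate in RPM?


twist_m = 12*0.0254 = 0.3048 m
spin = v/twist = 265/0.3048 = 869.4226 rev/s
RPM = spin*60 = 869.4226*60 ≈ 52165 RPM

52165 RPM


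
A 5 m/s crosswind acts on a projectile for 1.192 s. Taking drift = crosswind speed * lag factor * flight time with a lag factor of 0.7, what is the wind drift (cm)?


drift = v_wind * lag * t = 5 * 0.7 * 1.192 = 4.172 m ≈ 417.2 cm

417.2 cm


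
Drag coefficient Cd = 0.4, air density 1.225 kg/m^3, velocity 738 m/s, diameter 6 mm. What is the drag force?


A = pi*(d/2)^2 = pi*(6/2000)^2 = 2.82743e-05 m^2
Fd = 0.5*Cd*rho*A*v^2 = 0.5*0.4*1.225*2.82743e-05*738^2 = 3.773 N

3.773 N


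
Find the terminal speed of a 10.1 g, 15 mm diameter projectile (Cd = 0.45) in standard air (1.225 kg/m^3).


A = pi*(d/2)^2 = pi*(15/2000)^2 = 1.76715e-04 m^2
vt = sqrt(2mg/(Cd*rho*A)) = sqrt(2*0.0101*9.81/(0.45 * 1.225 * 1.76715e-04)) = 45.1 m/s

45.1 m/s


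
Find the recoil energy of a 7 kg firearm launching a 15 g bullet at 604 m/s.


v_r = m_p*v_p/m_gun = 0.015*604/7 = 1.29429 m/s, E_r = 0.5*m_gun*v_r^2 = 0.5*7*1.29429^2 = 5.863 J

5.863 J


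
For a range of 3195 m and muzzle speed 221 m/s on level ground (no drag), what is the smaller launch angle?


sin(2*theta) = R*g/v0^2 = 3195*9.81/221^2 = 0.641734, theta = arcsin(0.641734)/2 = 19.96°

19.96 degrees


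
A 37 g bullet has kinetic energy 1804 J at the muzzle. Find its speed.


v = sqrt(2*E/m) = sqrt(2*1804/0.037) = 312.3 m/s

312.3 m/s


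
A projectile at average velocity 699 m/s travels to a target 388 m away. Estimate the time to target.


t = d/v = 388/699 = 0.5551 s

0.5551 s


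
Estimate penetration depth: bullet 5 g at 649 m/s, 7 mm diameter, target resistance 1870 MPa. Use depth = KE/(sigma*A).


A = pi*(d/2)^2 = pi*(7/2)^2 = 38.4845 mm^2
E = 0.5*m*v^2 = 0.5*0.005*649^2 = 1053 J
depth = E/(sigma*A) = 1053 J / (1870 MPa * 38.4845 mm^2) = 1053/(1870 * 38.4845) m = 0.0146319 m ≈ 14.63 mm

14.63 mm


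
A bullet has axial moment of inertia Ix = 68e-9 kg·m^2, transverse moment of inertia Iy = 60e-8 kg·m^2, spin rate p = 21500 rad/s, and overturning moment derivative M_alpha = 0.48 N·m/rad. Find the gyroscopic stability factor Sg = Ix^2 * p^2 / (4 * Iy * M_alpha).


Sg = Ix^2 * p^2 / (4 * Iy * M_alpha) = (68e-9)^2 * 21500^2 / (4 * 60e-8 * 0.48) = 1.855

1.855


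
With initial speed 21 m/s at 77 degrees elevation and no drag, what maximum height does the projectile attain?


H = (v0*sin(theta))^2 / (2g) = (21*sin(77°))^2 / (2*9.81) = 21.34 m

21.34 m


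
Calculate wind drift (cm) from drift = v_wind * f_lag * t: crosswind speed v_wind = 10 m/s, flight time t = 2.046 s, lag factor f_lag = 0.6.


drift = v_wind * lag * t = 10 * 0.6 * 2.046 = 12.276 m ≈ 1228 cm

1228 cm


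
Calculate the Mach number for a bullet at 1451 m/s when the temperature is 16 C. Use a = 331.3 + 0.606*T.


a = 331.3 + 0.606*(16) = 340.996 m/s
M = v/a = 1451/340.996 = 4.255

4.255


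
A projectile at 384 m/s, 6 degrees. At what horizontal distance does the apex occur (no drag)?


R = v0^2*sin(2*theta)/g = 384^2*sin(2*6°)/9.81 = 3125.16 m
apex_dist = R/2 = 3125.16/2 = 1563 m

1563 m


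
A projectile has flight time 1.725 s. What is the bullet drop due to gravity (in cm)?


drop = 0.5*g*t^2 = 0.5*9.81*1.725^2 = 14.5954 m ≈ 1460 cm

1460 cm


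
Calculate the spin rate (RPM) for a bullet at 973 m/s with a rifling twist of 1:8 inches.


twist_m = 8*0.0254 = 0.2032 m
spin = v/twist = 973/0.2032 = 4788.386 rev/s
RPM = spin*60 = 4788.386*60 ≈ 287303 RPM

287303 RPM


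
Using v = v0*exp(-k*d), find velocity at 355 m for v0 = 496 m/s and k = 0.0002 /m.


v = v0*exp(-k*d) = 496*exp(-0.0002*355) = 462 m/s

462 m/s


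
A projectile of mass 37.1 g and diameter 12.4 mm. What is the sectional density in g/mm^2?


SD = m/d^2 = 37.1/12.4^2 = 0.2413 g/mm^2

0.2413 g/mm^2


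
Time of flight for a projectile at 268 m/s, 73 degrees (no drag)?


T = 2*v0*sin(theta)/g = 2*268*sin(73°)/9.81 = 52.25 s

52.25 s


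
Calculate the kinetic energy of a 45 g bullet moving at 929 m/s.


E = 0.5*m*v^2 = 0.5*0.045*929^2 = 19418 J

19418 J


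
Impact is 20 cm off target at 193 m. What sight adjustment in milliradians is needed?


1 mrad subtends 1 cm per 10 m of range, so adj = error_cm / (dist_m / 10) = 20 / (193/10) = 1.036 mrad

1.036 mrad


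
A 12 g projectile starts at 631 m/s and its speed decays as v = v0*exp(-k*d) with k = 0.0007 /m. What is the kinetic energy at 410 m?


v = v0*exp(-k*d) = 631*exp(-0.0007*410) = 473.573 m/s
E = 0.5*m*v^2 = 0.5*0.012*473.573^2 = 1346 J

1346 J


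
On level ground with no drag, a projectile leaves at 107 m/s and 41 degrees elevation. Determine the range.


R = v0^2 * sin(2*theta) / g = 107^2 * sin(2*41°) / 9.81 = 1156 m

1156 m


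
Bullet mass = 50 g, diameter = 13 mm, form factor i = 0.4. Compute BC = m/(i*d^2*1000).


BC = m/(i*d^2*1000) = 50/(0.4 * 13^2 * 1000) = 0.0007396

0.0007396


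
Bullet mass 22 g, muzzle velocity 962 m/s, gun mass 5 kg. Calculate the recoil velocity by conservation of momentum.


v_recoil = m_p * v_p / m_gun = 0.022 * 962 / 5 = 4.233 m/s

4.233 m/s


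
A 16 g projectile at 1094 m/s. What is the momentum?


p = m*v = 0.016*1094 = 17.5 kg·m/s

17.5 kg·m/s


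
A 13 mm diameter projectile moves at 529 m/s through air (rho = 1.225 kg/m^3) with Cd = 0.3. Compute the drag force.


A = pi*(d/2)^2 = pi*(13/2000)^2 = 1.32732e-04 m^2
Fd = 0.5*Cd*rho*A*v^2 = 0.5*0.3*1.225*1.32732e-04*529^2 = 6.825 N

6.825 N


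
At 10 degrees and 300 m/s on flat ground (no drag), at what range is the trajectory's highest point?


R = v0^2*sin(2*theta)/g = 300^2*sin(2*10°)/9.81 = 3137.8 m
apex_dist = R/2 = 3137.8/2 = 1569 m

1569 m


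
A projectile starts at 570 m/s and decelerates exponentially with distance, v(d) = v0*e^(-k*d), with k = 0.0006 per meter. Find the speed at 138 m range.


v = v0*exp(-k*d) = 570*exp(-0.0006*138) = 524.7 m/s

524.7 m/s


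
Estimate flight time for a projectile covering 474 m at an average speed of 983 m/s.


t = d/v = 474/983 = 0.4822 s

0.4822 s


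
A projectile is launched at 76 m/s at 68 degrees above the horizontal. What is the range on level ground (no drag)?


R = v0^2 * sin(2*theta) / g = 76^2 * sin(2*68°) / 9.81 = 409 m

409 m


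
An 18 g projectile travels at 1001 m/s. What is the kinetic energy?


E = 0.5*m*v^2 = 0.5*0.018*1001^2 = 9018 J

9018 J


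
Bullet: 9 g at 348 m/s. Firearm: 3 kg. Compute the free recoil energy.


v_r = m_p*v_p/m_gun = 0.009*348/3 = 1.044 m/s, E_r = 0.5*m_gun*v_r^2 = 0.5*3*1.044^2 = 1.635 J

1.635 J


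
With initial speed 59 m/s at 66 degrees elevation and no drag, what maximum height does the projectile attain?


H = (v0*sin(theta))^2 / (2g) = (59*sin(66°))^2 / (2*9.81) = 148.1 m

148.1 m


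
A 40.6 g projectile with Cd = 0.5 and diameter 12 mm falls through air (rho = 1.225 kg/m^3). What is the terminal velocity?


A = pi*(d/2)^2 = pi*(12/2000)^2 = 1.13097e-04 m^2
vt = sqrt(2mg/(Cd*rho*A)) = sqrt(2*0.0406*9.81/(0.5 * 1.225 * 1.13097e-04)) = 107.2 m/s

107.2 m/s


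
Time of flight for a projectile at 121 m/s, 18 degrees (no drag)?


T = 2*v0*sin(theta)/g = 2*121*sin(18°)/9.81 = 7.623 s

7.623 s


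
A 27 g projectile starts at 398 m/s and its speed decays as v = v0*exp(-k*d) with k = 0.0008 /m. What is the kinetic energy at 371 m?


v = v0*exp(-k*d) = 398*exp(-0.0008*371) = 295.791 m/s
E = 0.5*m*v^2 = 0.5*0.027*295.791^2 = 1181 J

1181 J


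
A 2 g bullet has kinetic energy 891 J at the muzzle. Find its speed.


v = sqrt(2*E/m) = sqrt(2*891/0.002) = 943.9 m/s

943.9 m/s


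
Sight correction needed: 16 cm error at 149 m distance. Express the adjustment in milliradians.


1 mrad subtends 1 cm per 10 m of range, so adj = error_cm / (dist_m / 10) = 16 / (149/10) = 1.074 mrad

1.074 mrad


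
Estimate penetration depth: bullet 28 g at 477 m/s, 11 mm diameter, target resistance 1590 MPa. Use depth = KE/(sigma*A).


A = pi*(d/2)^2 = pi*(11/2)^2 = 95.0332 mm^2
E = 0.5*m*v^2 = 0.5*0.028*477^2 = 3185.41 J
depth = E/(sigma*A) = 3185.41 J / (1590 MPa * 95.0332 mm^2) = 3185.41/(1590 * 95.0332) m = 0.0210811 m ≈ 21.08 mm

21.08 mm


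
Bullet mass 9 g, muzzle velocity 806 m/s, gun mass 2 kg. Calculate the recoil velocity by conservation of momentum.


v_recoil = m_p * v_p / m_gun = 0.009 * 806 / 2 = 3.627 m/s

3.627 m/s


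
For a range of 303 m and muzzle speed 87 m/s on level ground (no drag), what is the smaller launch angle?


sin(2*theta) = R*g/v0^2 = 303*9.81/87^2 = 0.392711, theta = arcsin(0.392711)/2 = 11.56°

11.56 degrees


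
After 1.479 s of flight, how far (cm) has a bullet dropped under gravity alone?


drop = 0.5*g*t^2 = 0.5*9.81*1.479^2 = 10.7294 m ≈ 1073 cm

1073 cm


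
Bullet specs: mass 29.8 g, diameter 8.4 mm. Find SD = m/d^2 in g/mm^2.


SD = m/d^2 = 29.8/8.4^2 = 0.4223 g/mm^2

0.4223 g/mm^2


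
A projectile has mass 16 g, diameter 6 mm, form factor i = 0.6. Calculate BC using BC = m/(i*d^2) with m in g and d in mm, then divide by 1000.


BC = m/(i*d^2*1000) = 16/(0.6 * 6^2 * 1000) = 0.0007407

0.0007407


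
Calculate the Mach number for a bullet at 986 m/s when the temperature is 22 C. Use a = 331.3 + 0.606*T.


a = 331.3 + 0.606*(22) = 344.632 m/s
M = v/a = 986/344.632 = 2.861

2.861


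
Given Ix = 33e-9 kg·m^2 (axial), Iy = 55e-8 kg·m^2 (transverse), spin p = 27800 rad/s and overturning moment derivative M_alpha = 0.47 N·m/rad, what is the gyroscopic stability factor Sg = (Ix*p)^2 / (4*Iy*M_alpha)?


Sg = Ix^2 * p^2 / (4 * Iy * M_alpha) = (33e-9)^2 * 27800^2 / (4 * 55e-8 * 0.47) = 0.8139

0.8139


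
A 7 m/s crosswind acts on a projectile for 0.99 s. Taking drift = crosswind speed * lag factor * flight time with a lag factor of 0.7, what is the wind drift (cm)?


drift = v_wind * lag * t = 7 * 0.7 * 0.99 = 4.851 m ≈ 485.1 cm

485.1 cm


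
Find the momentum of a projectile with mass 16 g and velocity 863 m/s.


p = m*v = 0.016*863 = 13.81 kg·m/s

13.81 kg·m/s


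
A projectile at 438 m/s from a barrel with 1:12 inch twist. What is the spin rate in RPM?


twist_m = 12*0.0254 = 0.3048 m
spin = v/twist = 438/0.3048 = 1437.008 rev/s
RPM = spin*60 = 1437.008*60 ≈ 86220 RPM

86220 RPM


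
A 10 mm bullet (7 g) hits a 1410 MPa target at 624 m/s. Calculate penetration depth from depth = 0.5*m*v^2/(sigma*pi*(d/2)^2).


A = pi*(d/2)^2 = pi*(10/2)^2 = 78.5398 mm^2
E = 0.5*m*v^2 = 0.5*0.007*624^2 = 1362.82 J
depth = E/(sigma*A) = 1362.82 J / (1410 MPa * 78.5398 mm^2) = 1362.82/(1410 * 78.5398) m = 0.0123063 m ≈ 12.31 mm

12.31 mm


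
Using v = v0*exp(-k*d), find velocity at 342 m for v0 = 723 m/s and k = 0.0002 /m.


v = v0*exp(-k*d) = 723*exp(-0.0002*342) = 675.2 m/s

675.2 m/s


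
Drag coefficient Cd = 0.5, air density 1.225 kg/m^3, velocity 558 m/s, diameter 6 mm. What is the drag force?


A = pi*(d/2)^2 = pi*(6/2000)^2 = 2.82743e-05 m^2
Fd = 0.5*Cd*rho*A*v^2 = 0.5*0.5*1.225*2.82743e-05*558^2 = 2.696 N

2.696 N


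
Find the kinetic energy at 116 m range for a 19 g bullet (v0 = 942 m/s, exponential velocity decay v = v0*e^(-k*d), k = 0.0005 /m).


v = v0*exp(-k*d) = 942*exp(-0.0005*116) = 888.918 m/s
E = 0.5*m*v^2 = 0.5*0.019*888.918^2 = 7507 J

7507 J


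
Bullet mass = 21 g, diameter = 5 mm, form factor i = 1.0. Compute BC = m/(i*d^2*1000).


BC = m/(i*d^2*1000) = 21/(1.0 * 5^2 * 1000) = 0.00084

0.00084


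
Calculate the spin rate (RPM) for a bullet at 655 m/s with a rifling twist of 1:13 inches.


twist_m = 13*0.0254 = 0.3302 m
spin = v/twist = 655/0.3302 = 1983.646 rev/s
RPM = spin*60 = 1983.646*60 ≈ 119019 RPM

119019 RPM


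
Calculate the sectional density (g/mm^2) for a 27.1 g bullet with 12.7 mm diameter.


SD = m/d^2 = 27.1/12.7^2 = 0.168 g/mm^2

0.168 g/mm^2


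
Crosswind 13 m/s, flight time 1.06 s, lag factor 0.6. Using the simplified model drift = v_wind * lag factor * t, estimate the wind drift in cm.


drift = v_wind * lag * t = 13 * 0.6 * 1.06 = 8.268 m ≈ 826.8 cm

826.8 cm


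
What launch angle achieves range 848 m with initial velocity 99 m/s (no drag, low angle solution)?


sin(2*theta) = R*g/v0^2 = 848*9.81/99^2 = 0.848779, theta = arcsin(0.848779)/2 = 29.04°

29.04 degrees


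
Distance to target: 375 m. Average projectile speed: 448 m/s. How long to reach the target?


t = d/v = 375/448 = 0.8371 s

0.8371 s


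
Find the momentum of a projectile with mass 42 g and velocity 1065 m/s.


p = m*v = 0.042*1065 = 44.73 kg·m/s

44.73 kg·m/s


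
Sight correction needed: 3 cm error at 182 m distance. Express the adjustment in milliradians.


1 mrad subtends 1 cm per 10 m of range, so adj = error_cm / (dist_m / 10) = 3 / (182/10) = 0.1648 mrad

0.1648 mrad


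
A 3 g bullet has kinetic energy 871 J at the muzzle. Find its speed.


v = sqrt(2*E/m) = sqrt(2*871/0.003) = 762 m/s

762 m/s


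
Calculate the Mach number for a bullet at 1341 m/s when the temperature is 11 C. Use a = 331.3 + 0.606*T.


a = 331.3 + 0.606*(11) = 337.966 m/s
M = v/a = 1341/337.966 = 3.968

3.968


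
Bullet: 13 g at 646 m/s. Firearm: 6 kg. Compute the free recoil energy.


v_r = m_p*v_p/m_gun = 0.013*646/6 = 1.39967 m/s, E_r = 0.5*m_gun*v_r^2 = 0.5*6*1.39967^2 = 5.877 J

5.877 J


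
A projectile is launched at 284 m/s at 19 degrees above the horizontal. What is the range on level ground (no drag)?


R = v0^2 * sin(2*theta) / g = 284^2 * sin(2*19°) / 9.81 = 5062 m

5062 m


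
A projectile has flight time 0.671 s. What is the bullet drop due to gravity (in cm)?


drop = 0.5*g*t^2 = 0.5*9.81*0.671^2 = 2.20843 m ≈ 220.8 cm

220.8 cm


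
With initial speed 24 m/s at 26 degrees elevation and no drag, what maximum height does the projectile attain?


H = (v0*sin(theta))^2 / (2g) = (24*sin(26°))^2 / (2*9.81) = 5.642 m

5.642 m


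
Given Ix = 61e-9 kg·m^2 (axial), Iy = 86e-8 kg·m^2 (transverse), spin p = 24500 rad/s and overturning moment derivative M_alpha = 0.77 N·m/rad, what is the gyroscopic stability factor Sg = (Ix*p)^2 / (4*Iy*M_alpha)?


Sg = Ix^2 * p^2 / (4 * Iy * M_alpha) = (61e-9)^2 * 24500^2 / (4 * 86e-8 * 0.77) = 0.8432

0.8432


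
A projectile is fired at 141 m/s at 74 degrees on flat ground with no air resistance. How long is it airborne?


T = 2*v0*sin(theta)/g = 2*141*sin(74°)/9.81 = 27.63 s

27.63 s


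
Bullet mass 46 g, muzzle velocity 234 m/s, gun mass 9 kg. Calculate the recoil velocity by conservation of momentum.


v_recoil = m_p * v_p / m_gun = 0.046 * 234 / 9 = 1.196 m/s

1.196 m/s


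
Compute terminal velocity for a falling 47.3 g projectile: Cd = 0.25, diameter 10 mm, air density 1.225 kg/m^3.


A = pi*(d/2)^2 = pi*(10/2000)^2 = 7.85398e-05 m^2
vt = sqrt(2mg/(Cd*rho*A)) = sqrt(2*0.0473*9.81/(0.25 * 1.225 * 7.85398e-05)) = 196.4 m/s

196.4 m/s


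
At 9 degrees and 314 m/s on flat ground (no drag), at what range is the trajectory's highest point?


R = v0^2*sin(2*theta)/g = 314^2*sin(2*9°)/9.81 = 3105.79 m
apex_dist = R/2 = 3105.79/2 = 1553 m

1553 m


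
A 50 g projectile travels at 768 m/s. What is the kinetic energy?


E = 0.5*m*v^2 = 0.5*0.05*768^2 = 14746 J

14746 J


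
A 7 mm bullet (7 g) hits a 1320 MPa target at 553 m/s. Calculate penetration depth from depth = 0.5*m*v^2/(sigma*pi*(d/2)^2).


A = pi*(d/2)^2 = pi*(7/2)^2 = 38.4845 mm^2
E = 0.5*m*v^2 = 0.5*0.007*553^2 = 1070.33 J
depth = E/(sigma*A) = 1070.33 J / (1320 MPa * 38.4845 mm^2) = 1070.33/(1320 * 38.4845) m = 0.0210697 m ≈ 21.07 mm

21.07 mm


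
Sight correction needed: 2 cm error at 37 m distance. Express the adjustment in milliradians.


1 mrad subtends 1 cm per 10 m of range, so adj = error_cm / (dist_m / 10) = 2 / (37/10) = 0.5405 mrad

0.5405 mrad


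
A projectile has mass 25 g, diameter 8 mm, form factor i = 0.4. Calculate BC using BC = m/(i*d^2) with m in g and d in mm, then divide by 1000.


BC = m/(i*d^2*1000) = 25/(0.4 * 8^2 * 1000) = 0.0009766

0.0009766


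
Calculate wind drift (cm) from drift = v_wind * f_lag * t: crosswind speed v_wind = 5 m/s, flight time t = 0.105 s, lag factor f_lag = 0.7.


drift = v_wind * lag * t = 5 * 0.7 * 0.105 = 0.3675 m ≈ 36.75 cm

36.75 cm


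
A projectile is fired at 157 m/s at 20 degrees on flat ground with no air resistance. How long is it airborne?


T = 2*v0*sin(theta)/g = 2*157*sin(20°)/9.81 = 10.95 s

10.95 s


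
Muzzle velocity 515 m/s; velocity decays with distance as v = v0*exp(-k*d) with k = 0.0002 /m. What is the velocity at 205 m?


v = v0*exp(-k*d) = 515*exp(-0.0002*205) = 494.3 m/s

494.3 m/s


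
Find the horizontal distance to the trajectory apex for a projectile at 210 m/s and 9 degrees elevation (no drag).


R = v0^2*sin(2*theta)/g = 210^2*sin(2*9°)/9.81 = 1389.16 m
apex_dist = R/2 = 1389.16/2 = 694.6 m

694.6 m


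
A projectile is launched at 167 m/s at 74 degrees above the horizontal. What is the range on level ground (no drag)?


R = v0^2 * sin(2*theta) / g = 167^2 * sin(2*74°) / 9.81 = 1507 m

1507 m


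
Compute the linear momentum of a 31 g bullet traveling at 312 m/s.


p = m*v = 0.031*312 = 9.672 kg·m/s

9.672 kg·m/s


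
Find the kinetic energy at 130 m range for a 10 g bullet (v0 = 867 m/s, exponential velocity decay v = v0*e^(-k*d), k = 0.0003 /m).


v = v0*exp(-k*d) = 867*exp(-0.0003*130) = 833.838 m/s
E = 0.5*m*v^2 = 0.5*0.01*833.838^2 = 3476 J

3476 J


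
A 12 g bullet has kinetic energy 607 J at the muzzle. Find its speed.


v = sqrt(2*E/m) = sqrt(2*607/0.012) = 318.1 m/s

318.1 m/s


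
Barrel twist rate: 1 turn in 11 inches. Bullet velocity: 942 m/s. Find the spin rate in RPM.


twist_m = 11*0.0254 = 0.2794 m
spin = v/twist = 942/0.2794 = 3371.51 rev/s
RPM = spin*60 = 3371.51*60 ≈ 202291 RPM

202291 RPM


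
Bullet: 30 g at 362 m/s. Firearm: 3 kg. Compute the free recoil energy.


v_r = m_p*v_p/m_gun = 0.03*362/3 = 3.62 m/s, E_r = 0.5*m_gun*v_r^2 = 0.5*3*3.62^2 = 19.66 J

19.66 J


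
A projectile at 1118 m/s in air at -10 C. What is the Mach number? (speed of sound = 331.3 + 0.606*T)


a = 331.3 + 0.606*(-10) = 325.24 m/s
M = v/a = 1118/325.24 = 3.437

3.437


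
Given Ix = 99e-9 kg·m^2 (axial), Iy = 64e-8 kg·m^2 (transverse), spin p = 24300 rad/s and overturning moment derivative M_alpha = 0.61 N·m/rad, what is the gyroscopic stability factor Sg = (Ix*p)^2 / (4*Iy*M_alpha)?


Sg = Ix^2 * p^2 / (4 * Iy * M_alpha) = (99e-9)^2 * 24300^2 / (4 * 64e-8 * 0.61) = 3.706

3.706


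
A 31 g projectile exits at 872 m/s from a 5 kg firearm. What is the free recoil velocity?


v_recoil = m_p * v_p / m_gun = 0.031 * 872 / 5 = 5.406 m/s

5.406 m/s


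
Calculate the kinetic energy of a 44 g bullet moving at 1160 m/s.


E = 0.5*m*v^2 = 0.5*0.044*1160^2 = 29603 J

29603 J


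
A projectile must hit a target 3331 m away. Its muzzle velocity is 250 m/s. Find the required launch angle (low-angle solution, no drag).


sin(2*theta) = R*g/v0^2 = 3331*9.81/250^2 = 0.522834, theta = arcsin(0.522834)/2 = 15.76°

15.76 degrees


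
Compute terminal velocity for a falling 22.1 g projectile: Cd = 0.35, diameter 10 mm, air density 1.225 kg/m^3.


A = pi*(d/2)^2 = pi*(10/2000)^2 = 7.85398e-05 m^2
vt = sqrt(2mg/(Cd*rho*A)) = sqrt(2*0.0221*9.81/(0.35 * 1.225 * 7.85398e-05)) = 113.5 m/s

113.5 m/s


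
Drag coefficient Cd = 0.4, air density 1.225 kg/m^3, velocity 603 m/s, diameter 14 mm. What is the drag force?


A = pi*(d/2)^2 = pi*(14/2000)^2 = 1.53938e-04 m^2
Fd = 0.5*Cd*rho*A*v^2 = 0.5*0.4*1.225*1.53938e-04*603^2 = 13.71 N

13.71 N


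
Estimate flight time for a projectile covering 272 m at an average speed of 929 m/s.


t = d/v = 272/929 = 0.2928 s

0.2928 s


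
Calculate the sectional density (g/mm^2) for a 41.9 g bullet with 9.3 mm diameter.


SD = m/d^2 = 41.9/9.3^2 = 0.4844 g/mm^2

0.4844 g/mm^2


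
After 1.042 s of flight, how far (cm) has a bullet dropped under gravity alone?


drop = 0.5*g*t^2 = 0.5*9.81*1.042^2 = 5.32567 m ≈ 532.6 cm

532.6 cm


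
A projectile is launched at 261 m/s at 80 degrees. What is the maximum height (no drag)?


H = (v0*sin(theta))^2 / (2g) = (261*sin(80°))^2 / (2*9.81) = 3367 m

3367 m


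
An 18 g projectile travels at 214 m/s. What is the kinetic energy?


E = 0.5*m*v^2 = 0.5*0.018*214^2 = 412.2 J

412.2 J


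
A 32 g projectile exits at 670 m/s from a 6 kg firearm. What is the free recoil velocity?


v_recoil = m_p * v_p / m_gun = 0.032 * 670 / 6 = 3.573 m/s

3.573 m/s


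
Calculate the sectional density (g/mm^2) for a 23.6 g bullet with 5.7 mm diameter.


SD = m/d^2 = 23.6/5.7^2 = 0.7264 g/mm^2

0.7264 g/mm^2


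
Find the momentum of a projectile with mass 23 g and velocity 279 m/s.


p = m*v = 0.023*279 = 6.417 kg·m/s

6.417 kg·m/s


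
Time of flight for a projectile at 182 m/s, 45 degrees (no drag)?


T = 2*v0*sin(theta)/g = 2*182*sin(45°)/9.81 = 26.24 s

26.24 s


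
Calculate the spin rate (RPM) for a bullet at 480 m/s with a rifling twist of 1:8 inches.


twist_m = 8*0.0254 = 0.2032 m
spin = v/twist = 480/0.2032 = 2362.205 rev/s
RPM = spin*60 = 2362.205*60 ≈ 141732 RPM

141732 RPM


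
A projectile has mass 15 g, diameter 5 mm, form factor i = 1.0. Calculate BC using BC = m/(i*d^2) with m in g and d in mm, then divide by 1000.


BC = m/(i*d^2*1000) = 15/(1.0 * 5^2 * 1000) = 0.0006

0.0006


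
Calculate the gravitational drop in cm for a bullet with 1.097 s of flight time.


drop = 0.5*g*t^2 = 0.5*9.81*1.097^2 = 5.90272 m ≈ 590.3 cm

590.3 cm


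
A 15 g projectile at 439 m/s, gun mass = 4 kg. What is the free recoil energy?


v_r = m_p*v_p/m_gun = 0.015*439/4 = 1.64625 m/s, E_r = 0.5*m_gun*v_r^2 = 0.5*4*1.64625^2 = 5.42 J

5.42 J


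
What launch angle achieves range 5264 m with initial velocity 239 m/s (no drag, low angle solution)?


sin(2*theta) = R*g/v0^2 = 5264*9.81/239^2 = 0.904043, theta = arcsin(0.904043)/2 = 32.35°

32.35 degrees


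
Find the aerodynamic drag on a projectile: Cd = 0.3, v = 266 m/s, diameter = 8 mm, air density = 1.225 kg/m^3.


A = pi*(d/2)^2 = pi*(8/2000)^2 = 5.02655e-05 m^2
Fd = 0.5*Cd*rho*A*v^2 = 0.5*0.3*1.225*5.02655e-05*266^2 = 0.6535 N

0.6535 N


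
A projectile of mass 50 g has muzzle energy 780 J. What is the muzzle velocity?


v = sqrt(2*E/m) = sqrt(2*780/0.05) = 176.6 m/s

176.6 m/s


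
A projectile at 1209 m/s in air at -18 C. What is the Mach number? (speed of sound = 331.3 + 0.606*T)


a = 331.3 + 0.606*(-18) = 320.392 m/s
M = v/a = 1209/320.392 = 3.774

3.774


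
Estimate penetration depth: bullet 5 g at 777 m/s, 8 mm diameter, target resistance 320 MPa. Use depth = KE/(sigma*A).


A = pi*(d/2)^2 = pi*(8/2)^2 = 50.2655 mm^2
E = 0.5*m*v^2 = 0.5*0.005*777^2 = 1509.32 J
depth = E/(sigma*A) = 1509.32 J / (320 MPa * 50.2655 mm^2) = 1509.32/(320 * 50.2655) m = 0.0938344 m ≈ 93.83 mm

93.83 mm


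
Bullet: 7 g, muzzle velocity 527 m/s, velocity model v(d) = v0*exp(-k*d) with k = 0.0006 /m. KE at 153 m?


v = v0*exp(-k*d) = 527*exp(-0.0006*153) = 480.776 m/s
E = 0.5*m*v^2 = 0.5*0.007*480.776^2 = 809 J

809 J


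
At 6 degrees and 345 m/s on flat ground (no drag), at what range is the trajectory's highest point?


R = v0^2*sin(2*theta)/g = 345^2*sin(2*6°)/9.81 = 2522.6 m
apex_dist = R/2 = 2522.6/2 = 1261 m

1261 m


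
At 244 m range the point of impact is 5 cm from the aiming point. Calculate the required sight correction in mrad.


1 mrad subtends 1 cm per 10 m of range, so adj = error_cm / (dist_m / 10) = 5 / (244/10) = 0.2049 mrad

0.2049 mrad


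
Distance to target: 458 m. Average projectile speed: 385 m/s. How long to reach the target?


t = d/v = 458/385 = 1.19 s

1.19 s


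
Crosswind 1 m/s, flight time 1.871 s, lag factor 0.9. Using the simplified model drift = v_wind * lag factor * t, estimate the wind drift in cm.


drift = v_wind * lag * t = 1 * 0.9 * 1.871 = 1.6839 m ≈ 168.4 cm

168.4 cm


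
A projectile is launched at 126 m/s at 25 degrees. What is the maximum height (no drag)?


H = (v0*sin(theta))^2 / (2g) = (126*sin(25°))^2 / (2*9.81) = 144.5 m

144.5 m


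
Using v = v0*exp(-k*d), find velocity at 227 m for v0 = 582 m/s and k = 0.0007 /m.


v = v0*exp(-k*d) = 582*exp(-0.0007*227) = 496.5 m/s

496.5 m/s


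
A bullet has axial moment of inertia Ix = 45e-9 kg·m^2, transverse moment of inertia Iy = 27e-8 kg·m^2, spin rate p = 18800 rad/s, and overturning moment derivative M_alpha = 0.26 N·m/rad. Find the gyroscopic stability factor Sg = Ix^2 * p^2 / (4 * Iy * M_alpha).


Sg = Ix^2 * p^2 / (4 * Iy * M_alpha) = (45e-9)^2 * 18800^2 / (4 * 27e-8 * 0.26) = 2.549

2.549


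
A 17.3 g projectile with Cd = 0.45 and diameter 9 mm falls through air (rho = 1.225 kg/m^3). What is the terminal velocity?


A = pi*(d/2)^2 = pi*(9/2000)^2 = 6.36173e-05 m^2
vt = sqrt(2mg/(Cd*rho*A)) = sqrt(2*0.0173*9.81/(0.45 * 1.225 * 6.36173e-05)) = 98.38 m/s

98.38 m/s
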